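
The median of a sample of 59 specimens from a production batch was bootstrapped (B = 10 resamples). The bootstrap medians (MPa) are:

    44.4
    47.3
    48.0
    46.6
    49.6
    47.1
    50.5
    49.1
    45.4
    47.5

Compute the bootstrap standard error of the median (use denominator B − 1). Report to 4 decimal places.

Bootstrap SE is the standard deviation of the 10 replicate medians.
Mean of replicates: (44.4 + 47.3 + 48.0 + 46.6 + 49.6 + 47.1 + 50.5 + 49.1 + 45.4 + 47.5) / 10 = 475.50000 / 10 = 47.55000
Sum of squared deviations: (−3.15000)² + (−0.25000)² + (+0.45000)² + (−0.95000)² + (+2.05000)² + (−0.45000)² + (+2.95000)² + (+1.55000)² + (−2.15000)² + (−0.05000)² = 31.22500
Variance = 31.22500 / 9 = 3.46944
SE* = √3.46944

SE* = 1.8626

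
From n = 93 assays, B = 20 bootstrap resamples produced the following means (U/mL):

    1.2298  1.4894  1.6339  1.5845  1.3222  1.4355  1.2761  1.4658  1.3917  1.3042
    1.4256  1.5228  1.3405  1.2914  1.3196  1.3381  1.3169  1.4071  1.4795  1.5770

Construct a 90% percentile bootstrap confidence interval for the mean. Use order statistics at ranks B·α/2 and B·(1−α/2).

(1.2298, 1.5845)

Sorted replicates: 1.2298, 1.2761, 1.2914, 1.3042, 1.3169, 1.3196, 1.3222, 1.3381, 1.3405, 1.3917, 1.4071, 1.4256, 1.4355, 1.4658, 1.4795, 1.4894, 1.5228, 1.5770, 1.5845, 1.6339
α = 0.10; lower rank = 20 × 0.050 = 1; upper rank = 20 × 0.950 = 19.
The 1st smallest replicate is 1.2298; the 19th is 1.5845.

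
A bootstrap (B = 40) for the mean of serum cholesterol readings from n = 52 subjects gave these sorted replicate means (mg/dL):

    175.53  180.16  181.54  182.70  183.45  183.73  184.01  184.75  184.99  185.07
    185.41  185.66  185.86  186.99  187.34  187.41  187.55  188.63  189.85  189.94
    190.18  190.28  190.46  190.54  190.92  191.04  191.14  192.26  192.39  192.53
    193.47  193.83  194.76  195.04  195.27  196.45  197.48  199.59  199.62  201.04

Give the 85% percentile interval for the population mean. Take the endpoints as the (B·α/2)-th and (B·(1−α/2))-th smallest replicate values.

(181.54, 197.48)

α = 0.15; lower rank = 40 × 0.075 = 3; upper rank = 40 × 0.925 = 37.
The 3rd smallest replicate is 181.54; the 37th is 197.48.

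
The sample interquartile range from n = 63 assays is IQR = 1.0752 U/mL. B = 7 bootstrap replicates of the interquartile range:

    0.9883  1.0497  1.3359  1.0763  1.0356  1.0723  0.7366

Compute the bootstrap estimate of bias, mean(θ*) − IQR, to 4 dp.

bias = −0.0331

mean(θ*) = (0.9883 + 1.0497 + 1.3359 + 1.0763 + 1.0356 + 1.0723 + 0.7366) / 7 = 1.04210
bias = 1.04210 − 1.0752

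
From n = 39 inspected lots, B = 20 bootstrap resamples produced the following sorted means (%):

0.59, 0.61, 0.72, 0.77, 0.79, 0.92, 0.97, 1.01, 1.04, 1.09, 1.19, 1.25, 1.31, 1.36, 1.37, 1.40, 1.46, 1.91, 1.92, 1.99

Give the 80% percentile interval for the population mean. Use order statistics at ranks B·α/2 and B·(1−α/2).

α = 0.20; lower rank = 20 × 0.100 = 2; upper rank = 20 × 0.900 = 18.
The 2nd smallest replicate is 0.61; the 18th is 1.91.

(0.61, 1.91)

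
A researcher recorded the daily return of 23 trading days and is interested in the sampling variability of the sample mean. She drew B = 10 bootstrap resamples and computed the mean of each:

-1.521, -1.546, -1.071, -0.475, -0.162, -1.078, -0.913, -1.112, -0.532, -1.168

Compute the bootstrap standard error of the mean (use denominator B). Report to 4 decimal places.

SE* = 0.4252

Bootstrap SE is the standard deviation of the 10 replicate means.
Mean of replicates: ((-1.521) + (-1.546) + (-1.071) + (-0.475) + (-0.162) + (-1.078) + (-0.913) + (-1.112) + (-0.532) + (-1.168)) / 10 = -9.57800 / 10 = -0.95780
Sum of squared deviations: (−0.56320)² + (−0.58820)² + (−0.11320)² + (+0.48280)² + (+0.79580)² + (−0.12020)² + (+0.04480)² + (−0.15420)² + (+0.42580)² + (−0.21020)² = 1.80810
Variance = 1.80810 / 10 = 0.18081
SE* = √0.18081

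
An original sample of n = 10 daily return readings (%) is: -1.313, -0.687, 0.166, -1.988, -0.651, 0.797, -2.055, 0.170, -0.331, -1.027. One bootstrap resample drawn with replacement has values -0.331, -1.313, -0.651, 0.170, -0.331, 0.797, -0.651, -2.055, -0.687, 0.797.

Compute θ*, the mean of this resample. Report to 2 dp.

Mean = ((-0.331) + (-1.313) + (-0.651) + 0.170 + (-0.331) + 0.797 + (-0.651) + (-2.055) + (-0.687) + 0.797) / 10 = -4.2550 / 10 = -0.43

θ* = -0.43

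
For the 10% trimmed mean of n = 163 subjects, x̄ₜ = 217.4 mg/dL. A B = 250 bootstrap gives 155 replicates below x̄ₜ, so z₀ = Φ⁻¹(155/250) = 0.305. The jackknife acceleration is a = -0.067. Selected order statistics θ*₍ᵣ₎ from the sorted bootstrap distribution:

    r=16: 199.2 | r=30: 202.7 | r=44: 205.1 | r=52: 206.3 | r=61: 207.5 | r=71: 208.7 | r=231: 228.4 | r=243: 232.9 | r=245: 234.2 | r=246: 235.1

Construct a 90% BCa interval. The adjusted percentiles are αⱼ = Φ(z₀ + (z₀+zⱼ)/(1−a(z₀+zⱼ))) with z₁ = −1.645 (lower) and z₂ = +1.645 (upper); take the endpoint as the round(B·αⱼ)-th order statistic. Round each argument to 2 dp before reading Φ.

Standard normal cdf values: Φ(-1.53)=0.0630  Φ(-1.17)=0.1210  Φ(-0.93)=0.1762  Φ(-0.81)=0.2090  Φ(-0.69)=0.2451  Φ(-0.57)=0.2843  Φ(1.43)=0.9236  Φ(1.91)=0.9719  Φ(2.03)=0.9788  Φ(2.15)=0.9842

(202.7, 234.2)

Lower: z₀ + z₁ = 0.305 + (-1.645) = -1.340; 1 − a(z₀+z₁) = 1 − (-0.067)(-1.340) = 0.9102; argument = 0.305 + (-1.340)/0.9102 = -1.1672 → -1.17.
α₁ = Φ(-1.17) = 0.1210; rank = round(250 × 0.1210) = 30; θ*₍30₎ = 202.7.
Upper: z₀ + z₂ = 1.950; 1 − a(z₀+z₂) = 1.1306; argument = 2.0297 → 2.03; α₂ = 0.9788; rank = 245; θ*₍245₎ = 234.2.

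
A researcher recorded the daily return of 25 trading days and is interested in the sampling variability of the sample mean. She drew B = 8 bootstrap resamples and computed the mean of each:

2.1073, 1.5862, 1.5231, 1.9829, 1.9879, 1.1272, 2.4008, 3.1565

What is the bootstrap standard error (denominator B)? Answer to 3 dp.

Bootstrap SE is the standard deviation of the 8 replicate means.
Mean of replicates: (2.1073 + 1.5862 + 1.5231 + 1.9829 + 1.9879 + 1.1272 + 2.4008 + 3.1565) / 8 = 15.87190 / 8 = 1.98399
Sum of squared deviations: (+0.12331)² + (−0.39779)² + (−0.46089)² + (−0.00109)² + (+0.00391)² + (−0.85679)² + (+0.41681)² + (+1.17251)² = 2.66848
Variance = 2.66848 / 8 = 0.33356
SE* = √0.33356

SE* = 0.578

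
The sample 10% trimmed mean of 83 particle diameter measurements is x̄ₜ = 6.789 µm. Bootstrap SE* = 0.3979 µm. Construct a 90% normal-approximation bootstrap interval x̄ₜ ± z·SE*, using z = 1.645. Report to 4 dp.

Margin = 1.645 × 0.3979 = 0.65455
Interval: 6.789 ± 0.65455

(6.1345, 7.4435)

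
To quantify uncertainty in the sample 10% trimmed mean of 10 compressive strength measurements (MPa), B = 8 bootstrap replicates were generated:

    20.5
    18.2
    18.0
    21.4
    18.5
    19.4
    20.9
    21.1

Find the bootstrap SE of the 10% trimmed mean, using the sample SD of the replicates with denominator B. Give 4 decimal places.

SE* = 1.3029

Bootstrap SE is the standard deviation of the 8 replicate 10% trimmed means.
Mean of replicates: (20.5 + 18.2 + 18.0 + 21.4 + 18.5 + 19.4 + 20.9 + 21.1) / 8 = 158.00000 / 8 = 19.75000
Sum of squared deviations: (+0.75000)² + (−1.55000)² + (−1.75000)² + (+1.65000)² + (−1.25000)² + (−0.35000)² + (+1.15000)² + (+1.35000)² = 13.58000
Variance = 13.58000 / 8 = 1.69750
SE* = √1.69750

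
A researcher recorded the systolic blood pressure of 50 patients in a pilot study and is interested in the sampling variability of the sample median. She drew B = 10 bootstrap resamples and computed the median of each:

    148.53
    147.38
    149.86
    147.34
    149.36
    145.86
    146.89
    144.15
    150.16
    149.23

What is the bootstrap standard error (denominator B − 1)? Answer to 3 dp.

Bootstrap SE is the standard deviation of the 10 replicate medians.
Mean of replicates: (148.53 + 147.38 + 149.86 + 147.34 + 149.36 + 145.86 + 146.89 + 144.15 + 150.16 + 149.23) / 10 = 1478.7600 / 10 = 147.8760
Sum of squared deviations: (+0.6540)² + (−0.4960)² + (+1.9840)² + (−0.5360)² + (+1.4840)² + (−2.0160)² + (−0.9860)² + (−3.7260)² + (+2.2840)² + (+1.3540)² = 33.0690
Variance = 33.0690 / 9 = 3.6743
SE* = √3.6743

SE* = 1.917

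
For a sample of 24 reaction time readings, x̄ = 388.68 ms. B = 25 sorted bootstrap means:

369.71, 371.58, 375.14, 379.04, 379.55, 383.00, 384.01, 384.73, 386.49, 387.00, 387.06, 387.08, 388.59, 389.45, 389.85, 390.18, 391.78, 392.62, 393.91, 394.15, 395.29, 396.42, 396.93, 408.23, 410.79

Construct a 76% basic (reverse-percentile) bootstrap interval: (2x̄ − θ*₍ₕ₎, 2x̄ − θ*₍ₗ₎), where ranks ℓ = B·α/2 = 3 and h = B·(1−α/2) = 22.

Percentile endpoints at ranks 3 and 22: θ*₍3₎ = 375.14, θ*₍22₎ = 396.42.
Basic interval reflects these around x̄:
  lower = 2 × 388.68 − 396.42 = 380.94
  upper = 2 × 388.68 − 375.14 = 402.22

(380.94, 402.22)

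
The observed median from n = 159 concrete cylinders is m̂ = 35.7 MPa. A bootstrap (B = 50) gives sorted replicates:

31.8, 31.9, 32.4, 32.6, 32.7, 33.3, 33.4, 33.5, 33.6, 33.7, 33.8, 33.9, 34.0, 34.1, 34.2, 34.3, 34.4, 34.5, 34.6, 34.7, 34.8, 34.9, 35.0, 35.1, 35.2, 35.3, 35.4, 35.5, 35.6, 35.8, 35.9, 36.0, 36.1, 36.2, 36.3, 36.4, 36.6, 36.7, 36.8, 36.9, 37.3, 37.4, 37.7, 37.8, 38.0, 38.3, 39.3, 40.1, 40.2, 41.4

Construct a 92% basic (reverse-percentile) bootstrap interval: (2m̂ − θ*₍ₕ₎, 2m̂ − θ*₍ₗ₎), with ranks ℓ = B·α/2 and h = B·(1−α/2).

(31.3, 39.5)

Percentile endpoints at ranks 2 and 48: θ*₍2₎ = 31.9, θ*₍48₎ = 40.1.
Basic interval reflects these around m̂:
  lower = 2 × 35.7 − 40.1 = 31.3
  upper = 2 × 35.7 − 31.9 = 39.5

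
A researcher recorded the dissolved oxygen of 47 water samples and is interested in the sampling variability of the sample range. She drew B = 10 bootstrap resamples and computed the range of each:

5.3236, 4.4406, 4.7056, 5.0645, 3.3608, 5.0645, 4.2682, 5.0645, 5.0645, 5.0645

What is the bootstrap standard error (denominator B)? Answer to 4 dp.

SE* = 0.5552

Bootstrap SE is the standard deviation of the 10 replicate ranges.
Mean of replicates: (5.3236 + 4.4406 + 4.7056 + 5.0645 + 3.3608 + 5.0645 + 4.2682 + 5.0645 + 5.0645 + 5.0645) / 10 = 47.42130 / 10 = 4.74213
Sum of squared deviations: (+0.58147)² + (−0.30153)² + (−0.03653)² + (+0.32237)² + (−1.38133)² + (+0.32237)² + (−0.47393)² + (+0.32237)² + (+0.32237)² + (+0.32237)² = 3.08266
Variance = 3.08266 / 10 = 0.30827
SE* = √0.30827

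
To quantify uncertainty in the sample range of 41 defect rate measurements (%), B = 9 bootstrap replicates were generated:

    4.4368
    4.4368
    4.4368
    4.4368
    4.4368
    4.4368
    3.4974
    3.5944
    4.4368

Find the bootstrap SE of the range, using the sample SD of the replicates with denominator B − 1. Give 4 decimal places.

Bootstrap SE is the standard deviation of the 9 replicate ranges.
Mean of replicates: (4.4368 + 4.4368 + 4.4368 + 4.4368 + 4.4368 + 4.4368 + 3.4974 + 3.5944 + 4.4368) / 9 = 38.14940 / 9 = 4.23882
Sum of squared deviations: (+0.19798)² + (+0.19798)² + (+0.19798)² + (+0.19798)² + (+0.19798)² + (+0.19798)² + (−0.74142)² + (−0.64442)² + (+0.19798)² = 1.23935
Variance = 1.23935 / 8 = 0.15492
SE* = √0.15492

SE* = 0.3936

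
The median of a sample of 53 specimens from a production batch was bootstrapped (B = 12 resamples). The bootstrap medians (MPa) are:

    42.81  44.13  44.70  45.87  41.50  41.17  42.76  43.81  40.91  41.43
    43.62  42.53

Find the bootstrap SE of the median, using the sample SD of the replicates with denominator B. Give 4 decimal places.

SE* = 1.4760

Bootstrap SE is the standard deviation of the 12 replicate medians.
Mean of replicates: (42.81 + 44.13 + 44.70 + 45.87 + 41.50 + 41.17 + 42.76 + 43.81 + 40.91 + 41.43 + 43.62 + 42.53) / 12 = 515.24000 / 12 = 42.93667
Sum of squared deviations: (−0.12667)² + (+1.19333)² + (+1.76333)² + (+2.93333)² + (−1.43667)² + (−1.76667)² + (−0.17667)² + (+0.87333)² + (−2.02667)² + (−1.50667)² + (+0.68333)² + (−0.40667)² = 26.14267
Variance = 26.14267 / 12 = 2.17856
SE* = √2.17856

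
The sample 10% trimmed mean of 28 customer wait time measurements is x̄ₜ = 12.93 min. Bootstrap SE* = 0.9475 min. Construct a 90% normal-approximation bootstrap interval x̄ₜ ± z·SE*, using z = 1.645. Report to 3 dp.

Margin = 1.645 × 0.9475 = 1.5586
Interval: 12.93 ± 1.5586

(11.371, 14.489)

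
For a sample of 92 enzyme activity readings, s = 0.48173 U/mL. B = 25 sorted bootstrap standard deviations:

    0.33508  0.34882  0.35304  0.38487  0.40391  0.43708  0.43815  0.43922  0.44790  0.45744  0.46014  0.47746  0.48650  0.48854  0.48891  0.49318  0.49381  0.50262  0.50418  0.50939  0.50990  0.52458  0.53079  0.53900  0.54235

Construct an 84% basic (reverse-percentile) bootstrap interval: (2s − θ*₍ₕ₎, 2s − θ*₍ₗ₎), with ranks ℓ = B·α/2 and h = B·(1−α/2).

Percentile endpoints at ranks 2 and 23: θ*₍2₎ = 0.34882, θ*₍23₎ = 0.53079.
Basic interval reflects these around s:
  lower = 2 × 0.48173 − 0.53079 = 0.43267
  upper = 2 × 0.48173 − 0.34882 = 0.61464

(0.43267, 0.61464)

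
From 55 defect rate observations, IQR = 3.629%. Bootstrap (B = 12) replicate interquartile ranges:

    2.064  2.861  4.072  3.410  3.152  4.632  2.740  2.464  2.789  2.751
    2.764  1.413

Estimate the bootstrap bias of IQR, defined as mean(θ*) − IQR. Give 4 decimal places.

mean(θ*) = (2.064 + 2.861 + 4.072 + 3.410 + 3.152 + 4.632 + 2.740 + 2.464 + 2.789 + 2.751 + 2.764 + 1.413) / 12 = 2.92600
bias = 2.92600 − 3.629

bias = −0.7030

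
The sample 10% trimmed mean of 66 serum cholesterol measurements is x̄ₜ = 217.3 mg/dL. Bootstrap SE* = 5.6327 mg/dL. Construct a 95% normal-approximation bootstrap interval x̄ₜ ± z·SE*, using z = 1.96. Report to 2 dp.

(206.26, 228.34)

Margin = 1.96 × 5.6327 = 11.040
Interval: 217.3 ± 11.040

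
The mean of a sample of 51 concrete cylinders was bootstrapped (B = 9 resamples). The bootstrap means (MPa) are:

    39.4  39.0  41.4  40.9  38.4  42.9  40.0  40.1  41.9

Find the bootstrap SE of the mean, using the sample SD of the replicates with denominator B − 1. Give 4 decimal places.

SE* = 1.4553

Bootstrap SE is the standard deviation of the 9 replicate means.
Mean of replicates: (39.4 + 39.0 + 41.4 + 40.9 + 38.4 + 42.9 + 40.0 + 40.1 + 41.9) / 9 = 364.00000 / 9 = 40.44444
Sum of squared deviations: (−1.04444)² + (−1.44444)² + (+0.95556)² + (+0.45556)² + (−2.04444)² + (+2.45556)² + (−0.44444)² + (−0.34444)² + (+1.45556)² = 16.94222
Variance = 16.94222 / 8 = 2.11778
SE* = √2.11778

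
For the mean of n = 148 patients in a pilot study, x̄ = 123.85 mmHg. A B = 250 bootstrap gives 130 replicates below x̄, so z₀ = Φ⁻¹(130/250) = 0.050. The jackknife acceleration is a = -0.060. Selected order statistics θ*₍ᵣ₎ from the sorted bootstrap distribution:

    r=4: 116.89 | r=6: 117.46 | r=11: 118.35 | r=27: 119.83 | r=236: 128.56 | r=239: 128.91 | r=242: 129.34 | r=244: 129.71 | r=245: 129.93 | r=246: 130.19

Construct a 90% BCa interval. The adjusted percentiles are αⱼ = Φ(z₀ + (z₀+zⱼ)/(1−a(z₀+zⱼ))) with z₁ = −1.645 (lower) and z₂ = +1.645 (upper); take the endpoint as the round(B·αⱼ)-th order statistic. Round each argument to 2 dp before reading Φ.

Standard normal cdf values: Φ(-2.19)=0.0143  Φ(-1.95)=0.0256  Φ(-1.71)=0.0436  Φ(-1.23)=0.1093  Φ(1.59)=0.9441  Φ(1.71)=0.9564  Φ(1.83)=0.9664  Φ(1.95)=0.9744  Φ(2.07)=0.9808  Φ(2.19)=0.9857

Lower: z₀ + z₁ = 0.050 + (-1.645) = -1.595; 1 − a(z₀+z₁) = 1 − (-0.060)(-1.595) = 0.9043; argument = 0.050 + (-1.595)/0.9043 = -1.7138 → -1.71.
α₁ = Φ(-1.71) = 0.0436; rank = round(250 × 0.0436) = 11; θ*₍11₎ = 118.35.
Upper: z₀ + z₂ = 1.695; 1 − a(z₀+z₂) = 1.1017; argument = 1.5885 → 1.59; α₂ = 0.9441; rank = 236; θ*₍236₎ = 128.56.

(118.35, 128.56)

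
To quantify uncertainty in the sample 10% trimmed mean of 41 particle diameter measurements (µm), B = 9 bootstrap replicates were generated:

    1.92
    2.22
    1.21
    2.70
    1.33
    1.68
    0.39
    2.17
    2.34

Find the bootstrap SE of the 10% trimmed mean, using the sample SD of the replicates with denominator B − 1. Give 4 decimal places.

SE* = 0.7066

Bootstrap SE is the standard deviation of the 9 replicate 10% trimmed means.
Mean of replicates: (1.92 + 2.22 + 1.21 + 2.70 + 1.33 + 1.68 + 0.39 + 2.17 + 2.34) / 9 = 15.96000 / 9 = 1.77333
Sum of squared deviations: (+0.14667)² + (+0.44667)² + (−0.56333)² + (+0.92667)² + (−0.44333)² + (−0.09333)² + (−1.38333)² + (+0.39667)² + (+0.56667)² = 3.99440
Variance = 3.99440 / 8 = 0.49930
SE* = √0.49930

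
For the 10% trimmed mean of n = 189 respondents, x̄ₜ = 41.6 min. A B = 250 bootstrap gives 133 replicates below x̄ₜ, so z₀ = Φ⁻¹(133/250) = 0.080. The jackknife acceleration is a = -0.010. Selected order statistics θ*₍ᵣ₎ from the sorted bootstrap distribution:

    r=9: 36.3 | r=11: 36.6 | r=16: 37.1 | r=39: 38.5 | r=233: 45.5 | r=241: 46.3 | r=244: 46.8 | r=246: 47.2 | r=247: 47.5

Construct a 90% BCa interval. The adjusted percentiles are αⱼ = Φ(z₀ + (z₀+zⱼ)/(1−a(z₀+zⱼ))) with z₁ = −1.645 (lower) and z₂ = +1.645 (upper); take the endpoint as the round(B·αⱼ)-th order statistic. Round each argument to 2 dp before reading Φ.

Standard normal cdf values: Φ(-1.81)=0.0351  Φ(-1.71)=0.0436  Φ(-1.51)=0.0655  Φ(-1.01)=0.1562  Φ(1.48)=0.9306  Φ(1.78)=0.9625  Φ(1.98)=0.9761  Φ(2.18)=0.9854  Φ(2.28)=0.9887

(37.1, 46.3)

Lower: z₀ + z₁ = 0.080 + (-1.645) = -1.565; 1 − a(z₀+z₁) = 1 − (-0.010)(-1.565) = 0.9843; argument = 0.080 + (-1.565)/0.9843 = -1.5099 → -1.51.
α₁ = Φ(-1.51) = 0.0655; rank = round(250 × 0.0655) = 16; θ*₍16₎ = 37.1.
Upper: z₀ + z₂ = 1.725; 1 − a(z₀+z₂) = 1.0172; argument = 1.7757 → 1.78; α₂ = 0.9625; rank = 241; θ*₍241₎ = 46.3.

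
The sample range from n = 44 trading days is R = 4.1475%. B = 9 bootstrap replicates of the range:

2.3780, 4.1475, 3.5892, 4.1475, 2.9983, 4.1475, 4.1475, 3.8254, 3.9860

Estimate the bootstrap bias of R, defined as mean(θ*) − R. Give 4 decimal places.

mean(θ*) = (2.3780 + 4.1475 + 3.5892 + 4.1475 + 2.9983 + 4.1475 + 4.1475 + 3.8254 + 3.9860) / 9 = 3.70743
bias = 3.70743 − 4.1475

bias = −0.4401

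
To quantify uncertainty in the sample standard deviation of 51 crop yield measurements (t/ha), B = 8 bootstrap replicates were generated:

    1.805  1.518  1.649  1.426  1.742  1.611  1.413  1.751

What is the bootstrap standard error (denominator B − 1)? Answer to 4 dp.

SE* = 0.1502

Bootstrap SE is the standard deviation of the 8 replicate standard deviations.
Mean of replicates: (1.805 + 1.518 + 1.649 + 1.426 + 1.742 + 1.611 + 1.413 + 1.751) / 8 = 12.91500 / 8 = 1.61437
Sum of squared deviations: (+0.19063)² + (−0.09637)² + (+0.03463)² + (−0.18837)² + (+0.12763)² + (−0.00337)² + (−0.20137)² + (+0.13662)² = 0.15783
Variance = 0.15783 / 7 = 0.02255
SE* = √0.02255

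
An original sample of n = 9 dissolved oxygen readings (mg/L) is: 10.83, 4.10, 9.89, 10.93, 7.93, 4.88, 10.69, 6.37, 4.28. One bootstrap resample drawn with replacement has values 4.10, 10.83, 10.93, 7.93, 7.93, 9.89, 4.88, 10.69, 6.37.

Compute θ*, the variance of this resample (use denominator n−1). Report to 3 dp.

θ* = 6.843

Mean = 8.1722; sum of squared deviations = 54.7462
s² = 54.7462 / 8 = 6.8433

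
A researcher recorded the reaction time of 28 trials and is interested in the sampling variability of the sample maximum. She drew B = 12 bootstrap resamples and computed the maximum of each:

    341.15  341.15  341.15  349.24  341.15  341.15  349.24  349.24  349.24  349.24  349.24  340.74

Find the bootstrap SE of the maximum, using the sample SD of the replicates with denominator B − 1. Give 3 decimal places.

SE* = 4.262

Bootstrap SE is the standard deviation of the 12 replicate maximums.
Mean of replicates: (341.15 + 341.15 + 341.15 + 349.24 + 341.15 + 341.15 + 349.24 + 349.24 + 349.24 + 349.24 + 349.24 + 340.74) / 12 = 4141.9300 / 12 = 345.1608
Sum of squared deviations: (−4.0108)² + (−4.0108)² + (−4.0108)² + (+4.0792)² + (−4.0108)² + (−4.0108)² + (+4.0792)² + (+4.0792)² + (+4.0792)² + (+4.0792)² + (+4.0792)² + (−4.4208)² = 199.8153
Variance = 199.8153 / 11 = 18.1650
SE* = √18.1650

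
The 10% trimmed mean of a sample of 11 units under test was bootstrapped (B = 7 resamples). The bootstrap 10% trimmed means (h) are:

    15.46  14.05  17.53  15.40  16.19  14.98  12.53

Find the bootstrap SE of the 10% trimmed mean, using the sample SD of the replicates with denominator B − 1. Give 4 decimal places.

Bootstrap SE is the standard deviation of the 7 replicate 10% trimmed means.
Mean of replicates: (15.46 + 14.05 + 17.53 + 15.40 + 16.19 + 14.98 + 12.53) / 7 = 106.14000 / 7 = 15.16286
Sum of squared deviations: (+0.29714)² + (−1.11286)² + (+2.36714)² + (+0.23714)² + (+1.02714)² + (−0.18286)² + (−2.63286)² = 15.00674
Variance = 15.00674 / 6 = 2.50112
SE* = √2.50112

SE* = 1.5815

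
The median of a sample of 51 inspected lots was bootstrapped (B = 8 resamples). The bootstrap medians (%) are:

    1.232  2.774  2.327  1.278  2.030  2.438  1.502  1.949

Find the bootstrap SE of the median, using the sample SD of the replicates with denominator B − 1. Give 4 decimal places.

SE* = 0.5648

Bootstrap SE is the standard deviation of the 8 replicate medians.
Mean of replicates: (1.232 + 2.774 + 2.327 + 1.278 + 2.030 + 2.438 + 1.502 + 1.949) / 8 = 15.53000 / 8 = 1.94125
Sum of squared deviations: (−0.70925)² + (+0.83275)² + (+0.38575)² + (−0.66325)² + (+0.08875)² + (+0.49675)² + (−0.43925)² + (+0.00775)² = 2.23285
Variance = 2.23285 / 7 = 0.31898
SE* = √0.31898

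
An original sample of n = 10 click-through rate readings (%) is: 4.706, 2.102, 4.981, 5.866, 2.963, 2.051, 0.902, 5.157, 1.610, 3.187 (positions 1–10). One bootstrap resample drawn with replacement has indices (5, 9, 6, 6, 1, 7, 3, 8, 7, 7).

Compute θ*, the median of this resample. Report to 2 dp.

θ* = 2.05

Resample values: 2.963, 1.610, 2.051, 2.051, 4.706, 0.902, 4.981, 5.157, 0.902, 0.902.
Sorted: 0.902, 0.902, 0.902, 1.610, 2.051, 2.051, 2.963, 4.706, 4.981, 5.157
Median = average of the two middle values = 2.05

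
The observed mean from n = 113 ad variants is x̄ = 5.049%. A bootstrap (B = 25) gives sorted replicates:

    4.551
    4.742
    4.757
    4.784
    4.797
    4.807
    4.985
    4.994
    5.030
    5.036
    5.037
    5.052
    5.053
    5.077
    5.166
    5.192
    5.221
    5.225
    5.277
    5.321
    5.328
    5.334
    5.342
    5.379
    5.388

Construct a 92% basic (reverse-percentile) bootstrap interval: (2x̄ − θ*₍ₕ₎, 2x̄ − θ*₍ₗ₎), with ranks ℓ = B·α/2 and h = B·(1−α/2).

(4.719, 5.547)

Percentile endpoints at ranks 1 and 24: θ*₍1₎ = 4.551, θ*₍24₎ = 5.379.
Basic interval reflects these around x̄:
  lower = 2 × 5.049 − 5.379 = 4.719
  upper = 2 × 5.049 − 4.551 = 5.547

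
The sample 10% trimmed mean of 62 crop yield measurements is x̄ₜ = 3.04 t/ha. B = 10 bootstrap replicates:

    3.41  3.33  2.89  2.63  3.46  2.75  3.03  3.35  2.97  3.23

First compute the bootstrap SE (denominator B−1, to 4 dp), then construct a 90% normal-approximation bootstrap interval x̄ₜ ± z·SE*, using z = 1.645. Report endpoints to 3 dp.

(2.560, 3.520)

Mean of replicates = 3.1050; sum of squared deviations = 0.7671; SE* = √(0.7671/9) = 0.2919
Margin = 1.645 × 0.2919 = 0.4802
Interval: 3.04 ± 0.4802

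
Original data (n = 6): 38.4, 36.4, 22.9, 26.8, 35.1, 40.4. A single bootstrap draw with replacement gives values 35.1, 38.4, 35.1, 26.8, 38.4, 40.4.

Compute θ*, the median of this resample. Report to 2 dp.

θ* = 36.75

Sorted: 26.8, 35.1, 35.1, 38.4, 38.4, 40.4
Median = average of the two middle values = 36.75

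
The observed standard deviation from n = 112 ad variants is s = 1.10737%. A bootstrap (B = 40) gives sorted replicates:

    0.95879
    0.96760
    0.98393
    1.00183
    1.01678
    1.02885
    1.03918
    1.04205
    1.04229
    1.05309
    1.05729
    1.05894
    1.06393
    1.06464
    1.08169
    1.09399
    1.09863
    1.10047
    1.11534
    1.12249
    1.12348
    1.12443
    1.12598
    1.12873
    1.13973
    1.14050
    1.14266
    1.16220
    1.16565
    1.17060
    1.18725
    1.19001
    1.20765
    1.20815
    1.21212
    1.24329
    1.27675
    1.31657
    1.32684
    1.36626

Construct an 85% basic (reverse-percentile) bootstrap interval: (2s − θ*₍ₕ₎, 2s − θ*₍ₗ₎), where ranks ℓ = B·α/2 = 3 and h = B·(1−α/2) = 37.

(0.93799, 1.23081)

Percentile endpoints at ranks 3 and 37: θ*₍3₎ = 0.98393, θ*₍37₎ = 1.27675.
Basic interval reflects these around s:
  lower = 2 × 1.10737 − 1.27675 = 0.93799
  upper = 2 × 1.10737 − 0.98393 = 1.23081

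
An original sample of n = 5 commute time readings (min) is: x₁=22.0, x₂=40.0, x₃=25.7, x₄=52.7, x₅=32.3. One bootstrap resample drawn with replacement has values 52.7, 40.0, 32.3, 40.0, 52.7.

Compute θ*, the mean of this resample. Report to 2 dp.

Mean = (52.7 + 40.0 + 32.3 + 40.0 + 52.7) / 5 = 217.70 / 5 = 43.54

θ* = 43.54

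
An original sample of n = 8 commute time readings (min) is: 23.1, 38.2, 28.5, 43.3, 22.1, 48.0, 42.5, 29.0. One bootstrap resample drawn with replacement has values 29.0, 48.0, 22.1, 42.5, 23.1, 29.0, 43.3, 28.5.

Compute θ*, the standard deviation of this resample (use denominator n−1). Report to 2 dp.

θ* = 9.93

Mean = 33.1875; sum of squared deviations = 690.1287
s² = 690.1287 / 7 = 98.5898
s = √98.5898 = 9.93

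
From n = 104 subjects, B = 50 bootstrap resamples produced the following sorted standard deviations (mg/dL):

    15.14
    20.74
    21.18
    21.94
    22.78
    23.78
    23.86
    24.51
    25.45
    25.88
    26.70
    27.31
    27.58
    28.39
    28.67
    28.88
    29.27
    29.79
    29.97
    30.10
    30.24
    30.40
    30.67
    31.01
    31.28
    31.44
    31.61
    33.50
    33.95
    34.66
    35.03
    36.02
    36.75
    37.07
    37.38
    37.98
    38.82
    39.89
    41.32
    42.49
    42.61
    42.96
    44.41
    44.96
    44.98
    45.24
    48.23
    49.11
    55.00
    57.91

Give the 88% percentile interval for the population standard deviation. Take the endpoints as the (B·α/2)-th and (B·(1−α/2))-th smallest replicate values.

(21.18, 48.23)

α = 0.12; lower rank = 50 × 0.060 = 3; upper rank = 50 × 0.940 = 47.
The 3rd smallest replicate is 21.18; the 47th is 48.23.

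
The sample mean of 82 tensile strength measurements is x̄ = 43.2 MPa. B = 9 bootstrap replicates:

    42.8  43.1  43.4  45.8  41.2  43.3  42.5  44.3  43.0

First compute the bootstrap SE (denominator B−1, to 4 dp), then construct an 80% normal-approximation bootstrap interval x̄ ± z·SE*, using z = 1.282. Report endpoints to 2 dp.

(41.59, 44.81)

Mean of replicates = 43.2667; sum of squared deviations = 12.6800; SE* = √(12.6800/8) = 1.2590
Margin = 1.282 × 1.2590 = 1.614
Interval: 43.2 ± 1.614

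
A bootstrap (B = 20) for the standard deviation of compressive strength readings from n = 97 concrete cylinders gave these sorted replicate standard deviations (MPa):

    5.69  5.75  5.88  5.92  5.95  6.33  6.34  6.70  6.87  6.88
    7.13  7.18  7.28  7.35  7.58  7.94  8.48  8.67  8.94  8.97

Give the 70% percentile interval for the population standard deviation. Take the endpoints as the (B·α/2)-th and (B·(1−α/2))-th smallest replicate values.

α = 0.30; lower rank = 20 × 0.150 = 3; upper rank = 20 × 0.850 = 17.
The 3rd smallest replicate is 5.88; the 17th is 8.48.

(5.88, 8.48)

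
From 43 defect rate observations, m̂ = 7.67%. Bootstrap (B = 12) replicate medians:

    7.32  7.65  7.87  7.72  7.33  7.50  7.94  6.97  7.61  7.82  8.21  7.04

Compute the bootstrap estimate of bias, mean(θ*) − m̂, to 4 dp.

mean(θ*) = (7.32 + 7.65 + 7.87 + 7.72 + 7.33 + 7.50 + 7.94 + 6.97 + 7.61 + 7.82 + 8.21 + 7.04) / 12 = 7.58167
bias = 7.58167 − 7.67

bias = −0.0883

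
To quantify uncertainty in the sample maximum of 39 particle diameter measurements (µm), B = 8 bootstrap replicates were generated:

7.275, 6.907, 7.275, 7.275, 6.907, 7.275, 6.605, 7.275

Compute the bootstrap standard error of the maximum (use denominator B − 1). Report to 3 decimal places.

Bootstrap SE is the standard deviation of the 8 replicate maximums.
Mean of replicates: (7.275 + 6.907 + 7.275 + 7.275 + 6.907 + 7.275 + 6.605 + 7.275) / 8 = 56.7940 / 8 = 7.0993
Sum of squared deviations: (+0.1757)² + (−0.1923)² + (+0.1757)² + (+0.1757)² + (−0.1923)² + (+0.1757)² + (−0.4943)² + (+0.1757)² = 0.4726
Variance = 0.4726 / 7 = 0.0675
SE* = √0.0675

SE* = 0.260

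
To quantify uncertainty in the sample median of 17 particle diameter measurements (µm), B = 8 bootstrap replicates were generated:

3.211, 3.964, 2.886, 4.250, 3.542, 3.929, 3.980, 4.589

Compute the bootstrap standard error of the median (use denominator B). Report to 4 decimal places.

SE* = 0.5184

Bootstrap SE is the standard deviation of the 8 replicate medians.
Mean of replicates: (3.211 + 3.964 + 2.886 + 4.250 + 3.542 + 3.929 + 3.980 + 4.589) / 8 = 30.35100 / 8 = 3.79387
Sum of squared deviations: (−0.58288)² + (+0.17013)² + (−0.90787)² + (+0.45613)² + (−0.25188)² + (+0.13512)² + (+0.18613)² + (+0.79513)² = 2.14954
Variance = 2.14954 / 8 = 0.26869
SE* = √0.26869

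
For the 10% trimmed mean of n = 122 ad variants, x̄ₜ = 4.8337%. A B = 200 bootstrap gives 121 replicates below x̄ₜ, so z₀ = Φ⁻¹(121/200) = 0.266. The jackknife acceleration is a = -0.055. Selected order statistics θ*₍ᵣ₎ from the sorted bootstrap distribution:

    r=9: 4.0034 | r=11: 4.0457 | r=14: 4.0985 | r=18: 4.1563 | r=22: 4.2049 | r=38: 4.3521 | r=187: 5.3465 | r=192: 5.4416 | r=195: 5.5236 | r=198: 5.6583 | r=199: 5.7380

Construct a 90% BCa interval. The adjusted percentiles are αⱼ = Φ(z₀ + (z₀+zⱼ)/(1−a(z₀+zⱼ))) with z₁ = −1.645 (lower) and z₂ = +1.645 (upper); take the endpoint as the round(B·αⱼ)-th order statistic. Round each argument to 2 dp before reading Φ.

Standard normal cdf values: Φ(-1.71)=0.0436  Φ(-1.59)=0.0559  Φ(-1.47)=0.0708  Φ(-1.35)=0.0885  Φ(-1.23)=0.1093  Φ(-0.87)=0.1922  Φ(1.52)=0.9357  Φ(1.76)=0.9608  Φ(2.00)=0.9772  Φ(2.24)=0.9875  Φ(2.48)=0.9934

Lower: z₀ + z₁ = 0.266 + (-1.645) = -1.379; 1 − a(z₀+z₁) = 1 − (-0.055)(-1.379) = 0.9242; argument = 0.266 + (-1.379)/0.9242 = -1.2262 → -1.23.
α₁ = Φ(-1.23) = 0.1093; rank = round(200 × 0.1093) = 22; θ*₍22₎ = 4.2049.
Upper: z₀ + z₂ = 1.911; 1 − a(z₀+z₂) = 1.1051; argument = 1.9952 → 2.00; α₂ = 0.9772; rank = 195; θ*₍195₎ = 5.5236.

(4.2049, 5.5236)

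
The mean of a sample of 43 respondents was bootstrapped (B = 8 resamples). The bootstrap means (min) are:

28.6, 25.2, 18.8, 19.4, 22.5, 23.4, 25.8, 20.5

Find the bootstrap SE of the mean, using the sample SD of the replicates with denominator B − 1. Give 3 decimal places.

SE* = 3.408

Bootstrap SE is the standard deviation of the 8 replicate means.
Mean of replicates: (28.6 + 25.2 + 18.8 + 19.4 + 22.5 + 23.4 + 25.8 + 20.5) / 8 = 184.2000 / 8 = 23.0250
Sum of squared deviations: (+5.5750)² + (+2.1750)² + (−4.2250)² + (−3.6250)² + (−0.5250)² + (+0.3750)² + (+2.7750)² + (−2.5250)² = 81.2950
Variance = 81.2950 / 7 = 11.6136
SE* = √11.6136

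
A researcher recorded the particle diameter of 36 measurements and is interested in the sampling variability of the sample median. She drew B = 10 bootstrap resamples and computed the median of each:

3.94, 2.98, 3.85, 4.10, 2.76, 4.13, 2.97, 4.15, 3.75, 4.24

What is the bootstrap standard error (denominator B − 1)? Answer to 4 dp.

Bootstrap SE is the standard deviation of the 10 replicate medians.
Mean of replicates: (3.94 + 2.98 + 3.85 + 4.10 + 2.76 + 4.13 + 2.97 + 4.15 + 3.75 + 4.24) / 10 = 36.87000 / 10 = 3.68700
Sum of squared deviations: (+0.25300)² + (−0.70700)² + (+0.16300)² + (+0.41300)² + (−0.92700)² + (+0.44300)² + (−0.71700)² + (+0.46300)² + (+0.06300)² + (+0.55300)² = 2.85481
Variance = 2.85481 / 9 = 0.31720
SE* = √0.31720

SE* = 0.5632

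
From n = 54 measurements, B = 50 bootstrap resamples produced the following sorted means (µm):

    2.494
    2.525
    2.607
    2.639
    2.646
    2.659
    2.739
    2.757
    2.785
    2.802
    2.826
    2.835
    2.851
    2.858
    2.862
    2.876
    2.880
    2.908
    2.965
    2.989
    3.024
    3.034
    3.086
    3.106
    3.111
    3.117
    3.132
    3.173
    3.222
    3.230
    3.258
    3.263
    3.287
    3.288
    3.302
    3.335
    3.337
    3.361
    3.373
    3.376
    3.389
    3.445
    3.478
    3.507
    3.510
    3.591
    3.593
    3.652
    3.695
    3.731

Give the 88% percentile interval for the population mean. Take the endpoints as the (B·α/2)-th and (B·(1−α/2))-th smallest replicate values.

α = 0.12; lower rank = 50 × 0.060 = 3; upper rank = 50 × 0.940 = 47.
The 3rd smallest replicate is 2.607; the 47th is 3.593.

(2.607, 3.593)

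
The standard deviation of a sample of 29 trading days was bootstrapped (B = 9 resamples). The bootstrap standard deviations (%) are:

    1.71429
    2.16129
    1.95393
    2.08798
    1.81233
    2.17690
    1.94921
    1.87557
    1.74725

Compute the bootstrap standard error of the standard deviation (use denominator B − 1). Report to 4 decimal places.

Bootstrap SE is the standard deviation of the 9 replicate standard deviations.
Mean of replicates: (1.71429 + 2.16129 + 1.95393 + 2.08798 + 1.81233 + 2.17690 + 1.94921 + 1.87557 + 1.74725) / 9 = 17.478750 / 9 = 1.942083
Sum of squared deviations: (−0.227793)² + (+0.219207)² + (+0.011847)² + (+0.145897)² + (−0.129753)² + (+0.234817)² + (+0.007127)² + (−0.066513)² + (−0.194833)² = 0.235777
Variance = 0.235777 / 8 = 0.029472
SE* = √0.029472

SE* = 0.1717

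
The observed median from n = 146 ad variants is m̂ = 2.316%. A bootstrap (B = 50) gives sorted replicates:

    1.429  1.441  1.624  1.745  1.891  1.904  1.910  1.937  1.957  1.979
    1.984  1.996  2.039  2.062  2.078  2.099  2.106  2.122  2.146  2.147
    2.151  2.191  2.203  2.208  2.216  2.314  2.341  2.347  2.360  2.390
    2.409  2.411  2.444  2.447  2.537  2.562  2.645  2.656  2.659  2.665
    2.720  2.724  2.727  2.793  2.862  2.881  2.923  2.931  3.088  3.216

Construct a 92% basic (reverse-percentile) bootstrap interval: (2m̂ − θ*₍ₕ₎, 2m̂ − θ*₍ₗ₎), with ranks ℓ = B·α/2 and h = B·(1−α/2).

(1.701, 3.191)

Percentile endpoints at ranks 2 and 48: θ*₍2₎ = 1.441, θ*₍48₎ = 2.931.
Basic interval reflects these around m̂:
  lower = 2 × 2.316 − 2.931 = 1.701
  upper = 2 × 2.316 − 1.441 = 3.191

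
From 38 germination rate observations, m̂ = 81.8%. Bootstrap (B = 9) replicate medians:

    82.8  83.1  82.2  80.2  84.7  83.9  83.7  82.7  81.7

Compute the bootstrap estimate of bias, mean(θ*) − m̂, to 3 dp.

bias = +0.978

mean(θ*) = (82.8 + 83.1 + 82.2 + 80.2 + 84.7 + 83.9 + 83.7 + 82.7 + 81.7) / 9 = 82.7778
bias = 82.7778 − 81.8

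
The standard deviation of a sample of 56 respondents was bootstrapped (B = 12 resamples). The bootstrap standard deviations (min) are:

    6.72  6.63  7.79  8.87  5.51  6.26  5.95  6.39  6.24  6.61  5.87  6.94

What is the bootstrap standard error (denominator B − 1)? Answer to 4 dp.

SE* = 0.9098

Bootstrap SE is the standard deviation of the 12 replicate standard deviations.
Mean of replicates: (6.72 + 6.63 + 7.79 + 8.87 + 5.51 + 6.26 + 5.95 + 6.39 + 6.24 + 6.61 + 5.87 + 6.94) / 12 = 79.78000 / 12 = 6.64833
Sum of squared deviations: (+0.07167)² + (−0.01833)² + (+1.14167)² + (+2.22167)² + (−1.13833)² + (−0.38833)² + (−0.69833)² + (−0.25833)² + (−0.40833)² + (−0.03833)² + (−0.77833)² + (+0.29167)² = 9.10477
Variance = 9.10477 / 11 = 0.82771
SE* = √0.82771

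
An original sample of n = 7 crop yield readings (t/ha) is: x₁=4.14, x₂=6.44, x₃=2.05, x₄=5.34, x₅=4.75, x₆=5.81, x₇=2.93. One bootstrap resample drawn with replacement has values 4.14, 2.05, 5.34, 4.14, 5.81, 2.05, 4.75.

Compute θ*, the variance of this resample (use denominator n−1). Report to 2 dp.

Mean = 4.0400; sum of squared deviations = 13.2672
s² = 13.2672 / 6 = 2.2112

θ* = 2.21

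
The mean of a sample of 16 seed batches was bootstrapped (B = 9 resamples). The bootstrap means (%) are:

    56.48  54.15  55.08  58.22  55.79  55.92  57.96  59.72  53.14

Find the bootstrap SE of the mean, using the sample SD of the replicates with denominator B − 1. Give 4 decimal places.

SE* = 2.0816

Bootstrap SE is the standard deviation of the 9 replicate means.
Mean of replicates: (56.48 + 54.15 + 55.08 + 58.22 + 55.79 + 55.92 + 57.96 + 59.72 + 53.14) / 9 = 506.46000 / 9 = 56.27333
Sum of squared deviations: (+0.20667)² + (−2.12333)² + (−1.19333)² + (+1.94667)² + (−0.48333)² + (−0.35333)² + (+1.68667)² + (+3.44667)² + (−3.13333)² = 34.66540
Variance = 34.66540 / 8 = 4.33317
SE* = √4.33317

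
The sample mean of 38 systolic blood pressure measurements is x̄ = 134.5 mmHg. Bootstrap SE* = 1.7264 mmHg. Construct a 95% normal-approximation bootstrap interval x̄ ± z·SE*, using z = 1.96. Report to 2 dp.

Margin = 1.96 × 1.7264 = 3.384
Interval: 134.5 ± 3.384

(131.12, 137.88)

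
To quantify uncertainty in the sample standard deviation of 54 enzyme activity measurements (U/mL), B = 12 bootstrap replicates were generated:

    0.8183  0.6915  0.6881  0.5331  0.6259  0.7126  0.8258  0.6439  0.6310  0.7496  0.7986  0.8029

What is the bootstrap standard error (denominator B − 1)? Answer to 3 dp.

SE* = 0.092

Bootstrap SE is the standard deviation of the 12 replicate standard deviations.
Mean of replicates: (0.8183 + 0.6915 + 0.6881 + 0.5331 + 0.6259 + 0.7126 + 0.8258 + 0.6439 + 0.6310 + 0.7496 + 0.7986 + 0.8029) / 12 = 8.52130 / 12 = 0.71011
Sum of squared deviations: (+0.10819)² + (−0.01861)² + (−0.02201)² + (−0.17701)² + (−0.08421)² + (+0.00249)² + (+0.11569)² + (−0.06621)² + (−0.07911)² + (+0.03949)² + (+0.08849)² + (+0.09279)² = 0.09299
Variance = 0.09299 / 11 = 0.00845
SE* = √0.00845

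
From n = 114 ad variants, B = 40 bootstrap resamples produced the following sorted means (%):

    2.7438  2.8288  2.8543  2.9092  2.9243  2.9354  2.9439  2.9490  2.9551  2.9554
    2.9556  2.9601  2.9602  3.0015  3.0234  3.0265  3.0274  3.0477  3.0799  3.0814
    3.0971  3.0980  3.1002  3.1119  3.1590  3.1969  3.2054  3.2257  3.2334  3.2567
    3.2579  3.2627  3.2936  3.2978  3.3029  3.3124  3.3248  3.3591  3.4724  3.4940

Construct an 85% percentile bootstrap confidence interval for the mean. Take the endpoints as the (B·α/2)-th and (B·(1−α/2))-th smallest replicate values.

α = 0.15; lower rank = 40 × 0.075 = 3; upper rank = 40 × 0.925 = 37.
The 3rd smallest replicate is 2.8543; the 37th is 3.3248.

(2.8543, 3.3248)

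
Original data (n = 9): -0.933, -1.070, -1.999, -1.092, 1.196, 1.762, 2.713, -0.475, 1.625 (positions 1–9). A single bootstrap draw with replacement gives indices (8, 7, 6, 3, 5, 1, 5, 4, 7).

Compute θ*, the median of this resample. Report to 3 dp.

Resample values: -0.475, 2.713, 1.762, -1.999, 1.196, -0.933, 1.196, -1.092, 2.713.
Sorted: -1.999, -1.092, -0.933, -0.475, 1.196, 1.196, 1.762, 2.713, 2.713
Median = middle value = 1.196

θ* = 1.196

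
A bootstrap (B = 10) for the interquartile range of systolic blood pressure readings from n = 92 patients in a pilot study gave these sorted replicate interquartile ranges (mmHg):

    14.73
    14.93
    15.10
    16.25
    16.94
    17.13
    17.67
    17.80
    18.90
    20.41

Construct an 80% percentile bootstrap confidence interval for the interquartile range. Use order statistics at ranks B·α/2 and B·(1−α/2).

(14.73, 18.90)

α = 0.20; lower rank = 10 × 0.100 = 1; upper rank = 10 × 0.900 = 9.
The 1st smallest replicate is 14.73; the 9th is 18.90.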